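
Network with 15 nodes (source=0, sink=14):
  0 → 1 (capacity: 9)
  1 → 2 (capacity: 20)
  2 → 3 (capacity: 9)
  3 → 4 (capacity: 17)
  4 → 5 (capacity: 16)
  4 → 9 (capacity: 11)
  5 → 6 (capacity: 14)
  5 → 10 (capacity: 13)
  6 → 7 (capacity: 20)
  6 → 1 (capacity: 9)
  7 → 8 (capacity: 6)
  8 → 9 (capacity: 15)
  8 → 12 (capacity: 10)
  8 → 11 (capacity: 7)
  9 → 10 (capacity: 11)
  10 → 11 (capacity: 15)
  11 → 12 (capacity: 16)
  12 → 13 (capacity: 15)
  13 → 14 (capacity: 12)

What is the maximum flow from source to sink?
Maximum flow = 9

Max flow: 9

Flow assignment:
  0 → 1: 9/9
  1 → 2: 9/20
  2 → 3: 9/9
  3 → 4: 9/17
  4 → 5: 9/16
  5 → 10: 9/13
  10 → 11: 9/15
  11 → 12: 9/16
  12 → 13: 9/15
  13 → 14: 9/12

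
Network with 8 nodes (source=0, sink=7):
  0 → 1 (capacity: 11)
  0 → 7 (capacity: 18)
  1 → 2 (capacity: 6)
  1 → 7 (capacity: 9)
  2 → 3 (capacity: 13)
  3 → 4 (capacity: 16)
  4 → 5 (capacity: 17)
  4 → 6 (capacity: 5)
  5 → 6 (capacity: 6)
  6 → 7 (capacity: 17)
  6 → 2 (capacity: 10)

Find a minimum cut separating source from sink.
Min cut value = 29, edges: (0,1), (0,7)

Min cut value: 29
Partition: S = [0], T = [1, 2, 3, 4, 5, 6, 7]
Cut edges: (0,1), (0,7)

By max-flow min-cut theorem, max flow = min cut = 29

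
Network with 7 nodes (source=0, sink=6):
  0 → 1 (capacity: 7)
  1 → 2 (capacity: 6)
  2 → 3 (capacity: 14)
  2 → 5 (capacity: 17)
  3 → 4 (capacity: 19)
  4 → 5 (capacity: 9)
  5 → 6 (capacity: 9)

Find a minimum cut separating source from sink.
Min cut value = 6, edges: (1,2)

Min cut value: 6
Partition: S = [0, 1], T = [2, 3, 4, 5, 6]
Cut edges: (1,2)

By max-flow min-cut theorem, max flow = min cut = 6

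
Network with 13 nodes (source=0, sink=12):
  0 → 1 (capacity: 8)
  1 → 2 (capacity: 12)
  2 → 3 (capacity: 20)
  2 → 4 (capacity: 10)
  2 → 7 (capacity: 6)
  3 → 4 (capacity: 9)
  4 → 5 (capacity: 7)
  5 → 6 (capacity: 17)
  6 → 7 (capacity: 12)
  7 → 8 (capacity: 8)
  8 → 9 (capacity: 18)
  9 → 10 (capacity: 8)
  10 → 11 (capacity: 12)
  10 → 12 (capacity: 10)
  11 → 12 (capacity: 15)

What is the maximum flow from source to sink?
Maximum flow = 8

Max flow: 8

Flow assignment:
  0 → 1: 8/8
  1 → 2: 8/12
  2 → 4: 2/10
  2 → 7: 6/6
  4 → 5: 2/7
  5 → 6: 2/17
  6 → 7: 2/12
  7 → 8: 8/8
  8 → 9: 8/18
  9 → 10: 8/8
  10 → 12: 8/10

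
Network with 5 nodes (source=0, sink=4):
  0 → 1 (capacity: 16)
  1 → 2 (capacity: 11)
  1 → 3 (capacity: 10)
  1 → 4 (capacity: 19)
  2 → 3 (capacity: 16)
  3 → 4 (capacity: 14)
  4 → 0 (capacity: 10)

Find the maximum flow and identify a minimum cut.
Max flow = 16, Min cut edges: (0,1)

Maximum flow: 16
Minimum cut: (0,1)
Partition: S = [0], T = [1, 2, 3, 4]

Max-flow min-cut theorem verified: both equal 16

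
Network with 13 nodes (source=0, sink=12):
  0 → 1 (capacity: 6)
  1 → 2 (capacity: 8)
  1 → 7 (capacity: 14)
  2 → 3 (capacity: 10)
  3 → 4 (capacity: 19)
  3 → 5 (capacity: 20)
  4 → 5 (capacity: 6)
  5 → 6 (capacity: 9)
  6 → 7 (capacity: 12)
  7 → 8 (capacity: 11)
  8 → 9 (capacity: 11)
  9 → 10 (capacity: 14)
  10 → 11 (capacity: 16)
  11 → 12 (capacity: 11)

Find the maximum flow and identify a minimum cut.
Max flow = 6, Min cut edges: (0,1)

Maximum flow: 6
Minimum cut: (0,1)
Partition: S = [0], T = [1, 2, 3, 4, 5, 6, 7, 8, 9, 10, 11, 12]

Max-flow min-cut theorem verified: both equal 6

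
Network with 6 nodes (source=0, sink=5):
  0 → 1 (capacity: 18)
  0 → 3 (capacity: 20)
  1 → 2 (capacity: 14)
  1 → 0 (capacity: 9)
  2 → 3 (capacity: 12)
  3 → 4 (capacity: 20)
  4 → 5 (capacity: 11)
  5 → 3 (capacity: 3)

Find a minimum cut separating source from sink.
Min cut value = 11, edges: (4,5)

Min cut value: 11
Partition: S = [0, 1, 2, 3, 4], T = [5]
Cut edges: (4,5)

By max-flow min-cut theorem, max flow = min cut = 11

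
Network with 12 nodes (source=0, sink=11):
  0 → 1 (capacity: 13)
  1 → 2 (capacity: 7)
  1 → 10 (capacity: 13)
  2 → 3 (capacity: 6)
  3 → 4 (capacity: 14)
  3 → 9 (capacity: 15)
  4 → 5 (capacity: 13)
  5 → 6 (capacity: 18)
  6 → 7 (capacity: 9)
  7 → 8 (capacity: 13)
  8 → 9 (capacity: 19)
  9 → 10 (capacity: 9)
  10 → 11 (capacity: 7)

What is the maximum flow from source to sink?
Maximum flow = 7

Max flow: 7

Flow assignment:
  0 → 1: 7/13
  1 → 10: 7/13
  10 → 11: 7/7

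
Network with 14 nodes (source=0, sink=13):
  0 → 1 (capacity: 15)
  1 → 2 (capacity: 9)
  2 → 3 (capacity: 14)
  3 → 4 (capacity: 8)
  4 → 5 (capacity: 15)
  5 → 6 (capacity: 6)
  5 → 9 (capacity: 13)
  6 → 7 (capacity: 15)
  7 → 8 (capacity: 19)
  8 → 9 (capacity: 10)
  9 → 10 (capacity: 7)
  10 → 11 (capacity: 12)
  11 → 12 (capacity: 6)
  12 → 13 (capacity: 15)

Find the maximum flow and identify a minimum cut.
Max flow = 6, Min cut edges: (11,12)

Maximum flow: 6
Minimum cut: (11,12)
Partition: S = [0, 1, 2, 3, 4, 5, 6, 7, 8, 9, 10, 11], T = [12, 13]

Max-flow min-cut theorem verified: both equal 6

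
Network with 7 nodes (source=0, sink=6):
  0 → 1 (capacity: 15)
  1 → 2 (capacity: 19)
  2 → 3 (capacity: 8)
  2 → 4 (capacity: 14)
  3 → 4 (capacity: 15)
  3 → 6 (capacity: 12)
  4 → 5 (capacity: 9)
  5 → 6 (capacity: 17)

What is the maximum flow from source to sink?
Maximum flow = 15

Max flow: 15

Flow assignment:
  0 → 1: 15/15
  1 → 2: 15/19
  2 → 3: 8/8
  2 → 4: 7/14
  3 → 6: 8/12
  4 → 5: 7/9
  5 → 6: 7/17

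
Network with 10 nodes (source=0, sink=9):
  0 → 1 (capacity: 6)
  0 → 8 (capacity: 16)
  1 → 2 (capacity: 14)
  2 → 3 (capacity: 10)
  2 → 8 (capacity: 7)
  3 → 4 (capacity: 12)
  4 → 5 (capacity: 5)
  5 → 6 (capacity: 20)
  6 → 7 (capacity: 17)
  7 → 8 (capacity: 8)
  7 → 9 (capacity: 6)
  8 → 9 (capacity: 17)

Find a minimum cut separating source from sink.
Min cut value = 22, edges: (4,5), (8,9)

Min cut value: 22
Partition: S = [0, 1, 2, 3, 4, 8], T = [5, 6, 7, 9]
Cut edges: (4,5), (8,9)

By max-flow min-cut theorem, max flow = min cut = 22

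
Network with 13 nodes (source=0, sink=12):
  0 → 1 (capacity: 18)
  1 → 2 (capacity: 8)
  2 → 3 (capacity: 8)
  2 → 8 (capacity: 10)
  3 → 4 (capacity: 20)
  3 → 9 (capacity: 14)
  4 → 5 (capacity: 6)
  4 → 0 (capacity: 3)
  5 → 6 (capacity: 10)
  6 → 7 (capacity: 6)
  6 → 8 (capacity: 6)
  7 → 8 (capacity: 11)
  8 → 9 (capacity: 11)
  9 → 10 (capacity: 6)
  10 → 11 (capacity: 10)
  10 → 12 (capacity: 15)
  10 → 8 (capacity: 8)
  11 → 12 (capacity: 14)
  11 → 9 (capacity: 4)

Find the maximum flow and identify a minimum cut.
Max flow = 6, Min cut edges: (9,10)

Maximum flow: 6
Minimum cut: (9,10)
Partition: S = [0, 1, 2, 3, 4, 5, 6, 7, 8, 9], T = [10, 11, 12]

Max-flow min-cut theorem verified: both equal 6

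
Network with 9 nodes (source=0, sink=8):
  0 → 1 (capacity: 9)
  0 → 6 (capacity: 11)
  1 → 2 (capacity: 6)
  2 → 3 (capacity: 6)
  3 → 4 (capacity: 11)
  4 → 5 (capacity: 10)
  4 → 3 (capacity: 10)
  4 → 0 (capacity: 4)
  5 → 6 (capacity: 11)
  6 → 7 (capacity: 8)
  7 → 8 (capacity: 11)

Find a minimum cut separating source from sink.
Min cut value = 8, edges: (6,7)

Min cut value: 8
Partition: S = [0, 1, 2, 3, 4, 5, 6], T = [7, 8]
Cut edges: (6,7)

By max-flow min-cut theorem, max flow = min cut = 8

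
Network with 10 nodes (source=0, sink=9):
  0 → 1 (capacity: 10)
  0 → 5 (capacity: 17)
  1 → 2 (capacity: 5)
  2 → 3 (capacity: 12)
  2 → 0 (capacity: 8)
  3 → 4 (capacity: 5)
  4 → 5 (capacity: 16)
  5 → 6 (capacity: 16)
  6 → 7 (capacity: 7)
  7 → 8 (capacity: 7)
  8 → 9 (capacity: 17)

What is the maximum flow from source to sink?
Maximum flow = 7

Max flow: 7

Flow assignment:
  0 → 1: 5/10
  0 → 5: 2/17
  1 → 2: 5/5
  2 → 3: 5/12
  3 → 4: 5/5
  4 → 5: 5/16
  5 → 6: 7/16
  6 → 7: 7/7
  7 → 8: 7/7
  8 → 9: 7/17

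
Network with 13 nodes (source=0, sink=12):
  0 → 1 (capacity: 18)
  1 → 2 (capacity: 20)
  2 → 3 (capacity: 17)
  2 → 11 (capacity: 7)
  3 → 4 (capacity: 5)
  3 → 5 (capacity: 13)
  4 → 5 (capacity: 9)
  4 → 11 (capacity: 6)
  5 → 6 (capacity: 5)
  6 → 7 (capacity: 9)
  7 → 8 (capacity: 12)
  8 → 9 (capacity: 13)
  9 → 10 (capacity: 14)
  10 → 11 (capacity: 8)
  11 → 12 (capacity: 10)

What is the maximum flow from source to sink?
Maximum flow = 10

Max flow: 10

Flow assignment:
  0 → 1: 10/18
  1 → 2: 10/20
  2 → 3: 10/17
  3 → 4: 5/5
  3 → 5: 5/13
  4 → 11: 5/6
  5 → 6: 5/5
  6 → 7: 5/9
  7 → 8: 5/12
  8 → 9: 5/13
  9 → 10: 5/14
  10 → 11: 5/8
  11 → 12: 10/10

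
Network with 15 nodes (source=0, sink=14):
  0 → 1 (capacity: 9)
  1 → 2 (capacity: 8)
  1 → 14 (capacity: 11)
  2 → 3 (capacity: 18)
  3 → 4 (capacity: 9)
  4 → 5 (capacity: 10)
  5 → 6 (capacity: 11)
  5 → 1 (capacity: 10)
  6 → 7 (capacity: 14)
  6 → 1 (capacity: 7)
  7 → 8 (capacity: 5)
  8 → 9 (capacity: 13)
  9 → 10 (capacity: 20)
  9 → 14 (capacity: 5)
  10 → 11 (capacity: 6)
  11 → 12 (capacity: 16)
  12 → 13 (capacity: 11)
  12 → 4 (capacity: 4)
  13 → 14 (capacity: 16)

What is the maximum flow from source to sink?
Maximum flow = 9

Max flow: 9

Flow assignment:
  0 → 1: 9/9
  1 → 14: 9/11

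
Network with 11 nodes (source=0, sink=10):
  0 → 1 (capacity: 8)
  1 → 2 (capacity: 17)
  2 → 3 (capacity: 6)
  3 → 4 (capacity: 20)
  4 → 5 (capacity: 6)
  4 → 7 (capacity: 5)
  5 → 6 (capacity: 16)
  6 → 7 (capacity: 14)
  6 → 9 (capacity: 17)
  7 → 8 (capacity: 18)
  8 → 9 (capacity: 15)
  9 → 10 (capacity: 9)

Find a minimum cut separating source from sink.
Min cut value = 6, edges: (2,3)

Min cut value: 6
Partition: S = [0, 1, 2], T = [3, 4, 5, 6, 7, 8, 9, 10]
Cut edges: (2,3)

By max-flow min-cut theorem, max flow = min cut = 6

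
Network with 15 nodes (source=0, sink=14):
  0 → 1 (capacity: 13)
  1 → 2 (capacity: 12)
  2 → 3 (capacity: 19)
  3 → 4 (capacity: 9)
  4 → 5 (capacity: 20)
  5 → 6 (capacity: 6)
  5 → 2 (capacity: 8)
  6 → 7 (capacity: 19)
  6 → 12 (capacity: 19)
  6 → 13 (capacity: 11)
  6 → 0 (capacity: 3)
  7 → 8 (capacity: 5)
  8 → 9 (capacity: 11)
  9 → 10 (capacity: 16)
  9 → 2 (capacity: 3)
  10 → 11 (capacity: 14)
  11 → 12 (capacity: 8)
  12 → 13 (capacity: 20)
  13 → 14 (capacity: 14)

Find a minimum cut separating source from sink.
Min cut value = 6, edges: (5,6)

Min cut value: 6
Partition: S = [0, 1, 2, 3, 4, 5], T = [6, 7, 8, 9, 10, 11, 12, 13, 14]
Cut edges: (5,6)

By max-flow min-cut theorem, max flow = min cut = 6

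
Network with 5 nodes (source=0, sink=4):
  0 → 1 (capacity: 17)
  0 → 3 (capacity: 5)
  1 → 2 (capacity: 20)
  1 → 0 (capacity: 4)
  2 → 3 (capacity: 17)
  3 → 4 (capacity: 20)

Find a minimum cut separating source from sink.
Min cut value = 20, edges: (3,4)

Min cut value: 20
Partition: S = [0, 1, 2, 3], T = [4]
Cut edges: (3,4)

By max-flow min-cut theorem, max flow = min cut = 20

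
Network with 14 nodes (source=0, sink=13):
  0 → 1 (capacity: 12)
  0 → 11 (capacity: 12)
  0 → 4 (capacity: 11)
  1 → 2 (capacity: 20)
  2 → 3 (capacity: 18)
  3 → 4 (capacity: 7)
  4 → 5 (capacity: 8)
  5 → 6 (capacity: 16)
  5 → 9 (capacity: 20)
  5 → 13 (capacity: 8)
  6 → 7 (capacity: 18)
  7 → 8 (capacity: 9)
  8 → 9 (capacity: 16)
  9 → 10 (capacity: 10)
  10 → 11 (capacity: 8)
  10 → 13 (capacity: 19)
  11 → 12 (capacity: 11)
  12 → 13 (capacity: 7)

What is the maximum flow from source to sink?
Maximum flow = 15

Max flow: 15

Flow assignment:
  0 → 1: 7/12
  0 → 11: 7/12
  0 → 4: 1/11
  1 → 2: 7/20
  2 → 3: 7/18
  3 → 4: 7/7
  4 → 5: 8/8
  5 → 13: 8/8
  11 → 12: 7/11
  12 → 13: 7/7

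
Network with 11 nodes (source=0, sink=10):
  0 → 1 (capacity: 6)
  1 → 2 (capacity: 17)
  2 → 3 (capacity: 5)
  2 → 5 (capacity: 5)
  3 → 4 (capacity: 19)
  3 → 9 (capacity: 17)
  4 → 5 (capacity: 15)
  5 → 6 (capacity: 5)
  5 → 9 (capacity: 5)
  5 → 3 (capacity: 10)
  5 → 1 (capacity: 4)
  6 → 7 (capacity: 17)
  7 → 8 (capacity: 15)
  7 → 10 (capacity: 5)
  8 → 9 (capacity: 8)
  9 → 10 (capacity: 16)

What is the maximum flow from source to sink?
Maximum flow = 6

Max flow: 6

Flow assignment:
  0 → 1: 6/6
  1 → 2: 6/17
  2 → 3: 5/5
  2 → 5: 1/5
  3 → 9: 5/17
  5 → 9: 1/5
  9 → 10: 6/16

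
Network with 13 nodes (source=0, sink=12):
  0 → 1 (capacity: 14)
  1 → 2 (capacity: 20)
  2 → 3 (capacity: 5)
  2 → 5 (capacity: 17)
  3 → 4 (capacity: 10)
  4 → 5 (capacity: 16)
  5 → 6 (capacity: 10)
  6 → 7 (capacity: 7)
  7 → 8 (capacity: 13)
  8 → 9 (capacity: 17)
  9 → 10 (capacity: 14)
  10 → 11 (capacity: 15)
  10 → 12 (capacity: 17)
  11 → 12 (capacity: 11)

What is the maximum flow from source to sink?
Maximum flow = 7

Max flow: 7

Flow assignment:
  0 → 1: 7/14
  1 → 2: 7/20
  2 → 5: 7/17
  5 → 6: 7/10
  6 → 7: 7/7
  7 → 8: 7/13
  8 → 9: 7/17
  9 → 10: 7/14
  10 → 12: 7/17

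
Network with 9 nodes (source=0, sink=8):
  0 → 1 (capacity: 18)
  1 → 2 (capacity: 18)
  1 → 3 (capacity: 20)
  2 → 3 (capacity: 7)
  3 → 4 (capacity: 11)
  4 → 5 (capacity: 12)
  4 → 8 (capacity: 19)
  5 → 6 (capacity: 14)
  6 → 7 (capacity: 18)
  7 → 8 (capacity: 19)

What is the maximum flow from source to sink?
Maximum flow = 11

Max flow: 11

Flow assignment:
  0 → 1: 11/18
  1 → 3: 11/20
  3 → 4: 11/11
  4 → 8: 11/19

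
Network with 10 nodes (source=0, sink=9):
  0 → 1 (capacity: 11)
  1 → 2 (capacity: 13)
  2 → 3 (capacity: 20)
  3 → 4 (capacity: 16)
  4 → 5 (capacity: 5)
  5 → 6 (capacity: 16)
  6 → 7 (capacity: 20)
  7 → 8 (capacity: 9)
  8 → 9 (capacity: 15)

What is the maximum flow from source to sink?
Maximum flow = 5

Max flow: 5

Flow assignment:
  0 → 1: 5/11
  1 → 2: 5/13
  2 → 3: 5/20
  3 → 4: 5/16
  4 → 5: 5/5
  5 → 6: 5/16
  6 → 7: 5/20
  7 → 8: 5/9
  8 → 9: 5/15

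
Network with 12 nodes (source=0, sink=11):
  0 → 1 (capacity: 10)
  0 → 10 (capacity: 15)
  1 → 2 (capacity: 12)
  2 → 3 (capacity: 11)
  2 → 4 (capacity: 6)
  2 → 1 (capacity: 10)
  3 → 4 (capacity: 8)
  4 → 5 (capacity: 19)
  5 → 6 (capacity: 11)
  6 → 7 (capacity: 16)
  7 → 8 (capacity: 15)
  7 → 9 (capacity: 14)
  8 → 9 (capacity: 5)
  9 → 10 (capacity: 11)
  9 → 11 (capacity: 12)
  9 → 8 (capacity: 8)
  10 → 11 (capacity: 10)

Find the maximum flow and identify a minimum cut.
Max flow = 20, Min cut edges: (0,1), (10,11)

Maximum flow: 20
Minimum cut: (0,1), (10,11)
Partition: S = [0, 10], T = [1, 2, 3, 4, 5, 6, 7, 8, 9, 11]

Max-flow min-cut theorem verified: both equal 20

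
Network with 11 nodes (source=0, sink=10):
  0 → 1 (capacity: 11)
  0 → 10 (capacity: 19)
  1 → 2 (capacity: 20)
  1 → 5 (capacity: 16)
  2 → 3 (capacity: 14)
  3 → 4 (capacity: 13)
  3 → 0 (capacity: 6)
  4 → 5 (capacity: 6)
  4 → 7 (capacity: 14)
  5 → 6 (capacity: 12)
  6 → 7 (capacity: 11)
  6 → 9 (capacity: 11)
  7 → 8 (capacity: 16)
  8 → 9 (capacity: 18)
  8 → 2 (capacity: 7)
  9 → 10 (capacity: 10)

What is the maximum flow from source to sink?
Maximum flow = 29

Max flow: 29

Flow assignment:
  0 → 1: 10/11
  0 → 10: 19/19
  1 → 5: 10/16
  5 → 6: 10/12
  6 → 9: 10/11
  9 → 10: 10/10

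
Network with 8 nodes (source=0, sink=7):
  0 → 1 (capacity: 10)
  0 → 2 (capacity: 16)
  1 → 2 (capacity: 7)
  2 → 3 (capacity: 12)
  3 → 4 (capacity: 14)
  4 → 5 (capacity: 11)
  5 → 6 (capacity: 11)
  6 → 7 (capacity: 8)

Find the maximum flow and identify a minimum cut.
Max flow = 8, Min cut edges: (6,7)

Maximum flow: 8
Minimum cut: (6,7)
Partition: S = [0, 1, 2, 3, 4, 5, 6], T = [7]

Max-flow min-cut theorem verified: both equal 8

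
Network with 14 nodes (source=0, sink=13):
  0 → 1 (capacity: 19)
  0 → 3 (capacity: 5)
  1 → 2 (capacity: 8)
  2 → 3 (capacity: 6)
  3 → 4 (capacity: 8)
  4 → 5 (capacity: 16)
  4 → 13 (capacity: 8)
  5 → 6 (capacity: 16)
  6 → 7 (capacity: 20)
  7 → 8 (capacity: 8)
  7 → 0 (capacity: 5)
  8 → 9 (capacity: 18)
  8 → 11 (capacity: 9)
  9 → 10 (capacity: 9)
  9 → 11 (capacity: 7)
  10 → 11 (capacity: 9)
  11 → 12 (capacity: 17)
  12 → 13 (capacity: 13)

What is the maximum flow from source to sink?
Maximum flow = 8

Max flow: 8

Flow assignment:
  0 → 1: 6/19
  0 → 3: 2/5
  1 → 2: 6/8
  2 → 3: 6/6
  3 → 4: 8/8
  4 → 13: 8/8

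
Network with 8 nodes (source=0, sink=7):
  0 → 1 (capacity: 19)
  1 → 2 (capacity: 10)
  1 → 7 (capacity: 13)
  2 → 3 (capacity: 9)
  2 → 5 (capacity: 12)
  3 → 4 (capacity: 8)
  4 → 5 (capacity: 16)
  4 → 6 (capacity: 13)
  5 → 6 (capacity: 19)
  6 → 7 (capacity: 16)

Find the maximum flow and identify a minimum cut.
Max flow = 19, Min cut edges: (0,1)

Maximum flow: 19
Minimum cut: (0,1)
Partition: S = [0], T = [1, 2, 3, 4, 5, 6, 7]

Max-flow min-cut theorem verified: both equal 19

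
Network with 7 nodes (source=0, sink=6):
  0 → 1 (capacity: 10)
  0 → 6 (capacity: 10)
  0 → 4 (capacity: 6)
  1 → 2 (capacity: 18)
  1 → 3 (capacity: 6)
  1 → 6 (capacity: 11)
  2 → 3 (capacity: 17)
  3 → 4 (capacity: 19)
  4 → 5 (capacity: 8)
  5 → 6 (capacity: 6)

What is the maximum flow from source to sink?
Maximum flow = 26

Max flow: 26

Flow assignment:
  0 → 1: 10/10
  0 → 6: 10/10
  0 → 4: 6/6
  1 → 6: 10/11
  4 → 5: 6/8
  5 → 6: 6/6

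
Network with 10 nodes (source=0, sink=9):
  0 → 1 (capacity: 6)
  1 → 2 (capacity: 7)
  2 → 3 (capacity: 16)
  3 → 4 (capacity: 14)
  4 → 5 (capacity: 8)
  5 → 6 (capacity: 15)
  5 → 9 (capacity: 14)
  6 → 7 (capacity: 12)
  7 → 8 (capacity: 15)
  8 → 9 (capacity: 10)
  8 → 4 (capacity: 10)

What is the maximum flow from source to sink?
Maximum flow = 6

Max flow: 6

Flow assignment:
  0 → 1: 6/6
  1 → 2: 6/7
  2 → 3: 6/16
  3 → 4: 6/14
  4 → 5: 6/8
  5 → 9: 6/14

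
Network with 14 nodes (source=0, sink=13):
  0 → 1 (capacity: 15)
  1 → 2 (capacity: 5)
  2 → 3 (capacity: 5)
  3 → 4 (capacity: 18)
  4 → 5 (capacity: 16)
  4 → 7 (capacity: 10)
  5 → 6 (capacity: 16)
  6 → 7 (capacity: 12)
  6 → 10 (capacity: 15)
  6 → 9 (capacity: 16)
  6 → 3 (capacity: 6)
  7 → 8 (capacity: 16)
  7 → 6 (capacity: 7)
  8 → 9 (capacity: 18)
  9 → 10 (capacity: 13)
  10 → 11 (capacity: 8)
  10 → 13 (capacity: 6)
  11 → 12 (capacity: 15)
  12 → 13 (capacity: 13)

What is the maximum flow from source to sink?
Maximum flow = 5

Max flow: 5

Flow assignment:
  0 → 1: 5/15
  1 → 2: 5/5
  2 → 3: 5/5
  3 → 4: 5/18
  4 → 5: 5/16
  5 → 6: 5/16
  6 → 10: 5/15
  10 → 13: 5/6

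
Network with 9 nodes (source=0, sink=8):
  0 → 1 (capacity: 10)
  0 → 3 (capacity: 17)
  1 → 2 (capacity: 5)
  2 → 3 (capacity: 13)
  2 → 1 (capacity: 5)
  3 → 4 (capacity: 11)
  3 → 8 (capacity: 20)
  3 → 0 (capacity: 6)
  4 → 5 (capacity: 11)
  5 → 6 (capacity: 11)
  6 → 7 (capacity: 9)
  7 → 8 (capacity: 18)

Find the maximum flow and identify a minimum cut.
Max flow = 22, Min cut edges: (0,3), (1,2)

Maximum flow: 22
Minimum cut: (0,3), (1,2)
Partition: S = [0, 1], T = [2, 3, 4, 5, 6, 7, 8]

Max-flow min-cut theorem verified: both equal 22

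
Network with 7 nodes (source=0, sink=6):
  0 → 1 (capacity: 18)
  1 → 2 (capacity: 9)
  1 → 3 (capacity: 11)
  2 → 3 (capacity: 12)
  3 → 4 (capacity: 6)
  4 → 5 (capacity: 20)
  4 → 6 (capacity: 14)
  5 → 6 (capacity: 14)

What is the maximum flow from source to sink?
Maximum flow = 6

Max flow: 6

Flow assignment:
  0 → 1: 6/18
  1 → 3: 6/11
  3 → 4: 6/6
  4 → 6: 6/14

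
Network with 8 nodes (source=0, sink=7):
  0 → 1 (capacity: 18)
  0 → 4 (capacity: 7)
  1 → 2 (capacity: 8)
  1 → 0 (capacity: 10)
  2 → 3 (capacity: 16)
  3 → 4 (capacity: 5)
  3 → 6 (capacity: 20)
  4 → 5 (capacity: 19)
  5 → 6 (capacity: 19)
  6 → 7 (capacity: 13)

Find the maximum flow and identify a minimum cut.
Max flow = 13, Min cut edges: (6,7)

Maximum flow: 13
Minimum cut: (6,7)
Partition: S = [0, 1, 2, 3, 4, 5, 6], T = [7]

Max-flow min-cut theorem verified: both equal 13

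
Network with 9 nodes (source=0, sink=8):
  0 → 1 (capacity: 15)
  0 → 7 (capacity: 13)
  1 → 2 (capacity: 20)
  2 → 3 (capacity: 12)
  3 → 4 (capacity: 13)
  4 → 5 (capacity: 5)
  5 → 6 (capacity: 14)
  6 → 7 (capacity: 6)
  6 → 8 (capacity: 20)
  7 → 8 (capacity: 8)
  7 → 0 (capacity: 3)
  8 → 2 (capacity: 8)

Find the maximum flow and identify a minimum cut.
Max flow = 13, Min cut edges: (4,5), (7,8)

Maximum flow: 13
Minimum cut: (4,5), (7,8)
Partition: S = [0, 1, 2, 3, 4, 7], T = [5, 6, 8]

Max-flow min-cut theorem verified: both equal 13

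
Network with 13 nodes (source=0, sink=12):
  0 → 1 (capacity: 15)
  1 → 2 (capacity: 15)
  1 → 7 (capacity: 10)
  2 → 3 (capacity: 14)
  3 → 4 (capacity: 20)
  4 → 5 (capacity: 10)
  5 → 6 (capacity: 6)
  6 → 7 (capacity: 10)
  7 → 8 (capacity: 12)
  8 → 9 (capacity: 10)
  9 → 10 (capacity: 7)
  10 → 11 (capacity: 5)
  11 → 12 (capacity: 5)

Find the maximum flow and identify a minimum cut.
Max flow = 5, Min cut edges: (11,12)

Maximum flow: 5
Minimum cut: (11,12)
Partition: S = [0, 1, 2, 3, 4, 5, 6, 7, 8, 9, 10, 11], T = [12]

Max-flow min-cut theorem verified: both equal 5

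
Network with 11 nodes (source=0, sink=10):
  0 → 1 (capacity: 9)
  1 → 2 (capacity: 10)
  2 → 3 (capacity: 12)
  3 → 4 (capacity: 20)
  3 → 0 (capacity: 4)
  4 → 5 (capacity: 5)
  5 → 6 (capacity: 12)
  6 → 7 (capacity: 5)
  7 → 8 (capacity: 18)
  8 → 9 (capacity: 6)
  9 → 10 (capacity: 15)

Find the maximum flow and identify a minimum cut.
Max flow = 5, Min cut edges: (6,7)

Maximum flow: 5
Minimum cut: (6,7)
Partition: S = [0, 1, 2, 3, 4, 5, 6], T = [7, 8, 9, 10]

Max-flow min-cut theorem verified: both equal 5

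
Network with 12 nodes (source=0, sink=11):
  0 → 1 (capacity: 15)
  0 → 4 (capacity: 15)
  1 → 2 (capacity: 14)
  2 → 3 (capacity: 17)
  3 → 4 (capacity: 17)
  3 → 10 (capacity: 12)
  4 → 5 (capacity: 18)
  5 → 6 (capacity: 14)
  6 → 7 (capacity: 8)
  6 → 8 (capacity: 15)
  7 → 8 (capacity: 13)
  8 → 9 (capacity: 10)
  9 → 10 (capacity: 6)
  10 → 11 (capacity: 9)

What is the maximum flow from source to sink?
Maximum flow = 9

Max flow: 9

Flow assignment:
  0 → 1: 9/15
  1 → 2: 9/14
  2 → 3: 9/17
  3 → 4: 6/17
  3 → 10: 3/12
  4 → 5: 6/18
  5 → 6: 6/14
  6 → 8: 6/15
  8 → 9: 6/10
  9 → 10: 6/6
  10 → 11: 9/9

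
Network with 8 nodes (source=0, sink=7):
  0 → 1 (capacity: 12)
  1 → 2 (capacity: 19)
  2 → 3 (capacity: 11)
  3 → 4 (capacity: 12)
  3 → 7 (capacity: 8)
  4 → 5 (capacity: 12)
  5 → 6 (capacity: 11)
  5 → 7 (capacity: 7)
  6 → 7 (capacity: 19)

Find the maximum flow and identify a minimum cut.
Max flow = 11, Min cut edges: (2,3)

Maximum flow: 11
Minimum cut: (2,3)
Partition: S = [0, 1, 2], T = [3, 4, 5, 6, 7]

Max-flow min-cut theorem verified: both equal 11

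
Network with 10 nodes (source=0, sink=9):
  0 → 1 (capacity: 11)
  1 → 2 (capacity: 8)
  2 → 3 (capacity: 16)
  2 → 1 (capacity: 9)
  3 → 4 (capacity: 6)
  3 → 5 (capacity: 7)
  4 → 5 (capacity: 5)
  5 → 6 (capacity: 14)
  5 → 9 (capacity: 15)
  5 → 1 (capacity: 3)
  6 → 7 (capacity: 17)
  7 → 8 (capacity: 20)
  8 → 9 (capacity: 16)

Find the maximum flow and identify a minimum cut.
Max flow = 8, Min cut edges: (1,2)

Maximum flow: 8
Minimum cut: (1,2)
Partition: S = [0, 1], T = [2, 3, 4, 5, 6, 7, 8, 9]

Max-flow min-cut theorem verified: both equal 8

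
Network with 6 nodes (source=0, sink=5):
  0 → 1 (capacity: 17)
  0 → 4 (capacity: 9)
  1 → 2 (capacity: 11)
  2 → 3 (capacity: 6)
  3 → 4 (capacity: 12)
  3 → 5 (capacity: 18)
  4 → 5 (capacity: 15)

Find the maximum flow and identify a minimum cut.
Max flow = 15, Min cut edges: (0,4), (2,3)

Maximum flow: 15
Minimum cut: (0,4), (2,3)
Partition: S = [0, 1, 2], T = [3, 4, 5]

Max-flow min-cut theorem verified: both equal 15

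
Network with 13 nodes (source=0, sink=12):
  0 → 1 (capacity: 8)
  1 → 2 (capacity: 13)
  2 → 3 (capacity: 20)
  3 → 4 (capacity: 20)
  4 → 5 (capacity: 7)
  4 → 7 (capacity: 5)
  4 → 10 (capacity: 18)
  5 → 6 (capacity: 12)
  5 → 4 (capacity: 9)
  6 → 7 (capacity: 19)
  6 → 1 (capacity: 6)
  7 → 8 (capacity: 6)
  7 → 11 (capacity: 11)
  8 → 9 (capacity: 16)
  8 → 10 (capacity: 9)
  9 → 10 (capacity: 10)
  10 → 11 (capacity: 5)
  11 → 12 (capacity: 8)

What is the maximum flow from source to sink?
Maximum flow = 8

Max flow: 8

Flow assignment:
  0 → 1: 8/8
  1 → 2: 8/13
  2 → 3: 8/20
  3 → 4: 8/20
  4 → 7: 5/5
  4 → 10: 3/18
  7 → 11: 5/11
  10 → 11: 3/5
  11 → 12: 8/8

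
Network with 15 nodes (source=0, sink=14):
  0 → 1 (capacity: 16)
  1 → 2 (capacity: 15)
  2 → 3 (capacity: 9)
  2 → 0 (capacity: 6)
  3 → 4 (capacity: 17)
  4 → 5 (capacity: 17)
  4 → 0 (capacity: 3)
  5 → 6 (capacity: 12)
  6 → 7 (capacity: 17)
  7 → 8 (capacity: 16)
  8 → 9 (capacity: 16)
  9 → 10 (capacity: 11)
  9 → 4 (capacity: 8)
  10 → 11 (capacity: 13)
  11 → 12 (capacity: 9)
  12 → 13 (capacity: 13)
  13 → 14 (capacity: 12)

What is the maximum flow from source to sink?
Maximum flow = 9

Max flow: 9

Flow assignment:
  0 → 1: 15/16
  1 → 2: 15/15
  2 → 3: 9/9
  2 → 0: 6/6
  3 → 4: 9/17
  4 → 5: 9/17
  5 → 6: 9/12
  6 → 7: 9/17
  7 → 8: 9/16
  8 → 9: 9/16
  9 → 10: 9/11
  10 → 11: 9/13
  11 → 12: 9/9
  12 → 13: 9/13
  13 → 14: 9/12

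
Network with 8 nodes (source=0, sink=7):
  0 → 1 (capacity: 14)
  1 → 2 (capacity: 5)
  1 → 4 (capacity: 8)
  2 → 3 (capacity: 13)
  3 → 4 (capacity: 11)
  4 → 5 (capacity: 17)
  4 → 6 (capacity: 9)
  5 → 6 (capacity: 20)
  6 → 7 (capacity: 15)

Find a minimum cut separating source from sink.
Min cut value = 13, edges: (1,2), (1,4)

Min cut value: 13
Partition: S = [0, 1], T = [2, 3, 4, 5, 6, 7]
Cut edges: (1,2), (1,4)

By max-flow min-cut theorem, max flow = min cut = 13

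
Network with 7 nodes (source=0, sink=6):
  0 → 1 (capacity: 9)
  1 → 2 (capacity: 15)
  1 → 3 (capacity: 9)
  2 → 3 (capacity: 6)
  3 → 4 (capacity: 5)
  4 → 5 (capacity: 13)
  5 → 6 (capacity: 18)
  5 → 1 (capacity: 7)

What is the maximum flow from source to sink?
Maximum flow = 5

Max flow: 5

Flow assignment:
  0 → 1: 5/9
  1 → 3: 5/9
  3 → 4: 5/5
  4 → 5: 5/13
  5 → 6: 5/18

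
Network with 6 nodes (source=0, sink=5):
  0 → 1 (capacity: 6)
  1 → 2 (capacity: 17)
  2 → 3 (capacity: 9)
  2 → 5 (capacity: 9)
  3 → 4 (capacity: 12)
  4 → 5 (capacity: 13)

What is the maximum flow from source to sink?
Maximum flow = 6

Max flow: 6

Flow assignment:
  0 → 1: 6/6
  1 → 2: 6/17
  2 → 5: 6/9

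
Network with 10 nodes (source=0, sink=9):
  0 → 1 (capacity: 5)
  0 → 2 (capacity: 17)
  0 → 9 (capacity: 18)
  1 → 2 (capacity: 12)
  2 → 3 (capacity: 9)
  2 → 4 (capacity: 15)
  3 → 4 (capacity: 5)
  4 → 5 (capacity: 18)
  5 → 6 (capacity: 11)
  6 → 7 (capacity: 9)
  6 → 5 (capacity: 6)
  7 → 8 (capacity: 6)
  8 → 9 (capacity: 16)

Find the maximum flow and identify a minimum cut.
Max flow = 24, Min cut edges: (0,9), (7,8)

Maximum flow: 24
Minimum cut: (0,9), (7,8)
Partition: S = [0, 1, 2, 3, 4, 5, 6, 7], T = [8, 9]

Max-flow min-cut theorem verified: both equal 24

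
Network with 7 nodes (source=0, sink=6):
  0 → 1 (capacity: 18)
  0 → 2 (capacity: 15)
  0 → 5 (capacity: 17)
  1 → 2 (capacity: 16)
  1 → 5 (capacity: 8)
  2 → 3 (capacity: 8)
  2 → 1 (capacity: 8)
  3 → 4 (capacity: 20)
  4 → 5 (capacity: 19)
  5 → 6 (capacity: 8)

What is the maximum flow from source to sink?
Maximum flow = 8

Max flow: 8

Flow assignment:
  0 → 1: 8/18
  1 → 2: 8/16
  2 → 3: 8/8
  3 → 4: 8/20
  4 → 5: 8/19
  5 → 6: 8/8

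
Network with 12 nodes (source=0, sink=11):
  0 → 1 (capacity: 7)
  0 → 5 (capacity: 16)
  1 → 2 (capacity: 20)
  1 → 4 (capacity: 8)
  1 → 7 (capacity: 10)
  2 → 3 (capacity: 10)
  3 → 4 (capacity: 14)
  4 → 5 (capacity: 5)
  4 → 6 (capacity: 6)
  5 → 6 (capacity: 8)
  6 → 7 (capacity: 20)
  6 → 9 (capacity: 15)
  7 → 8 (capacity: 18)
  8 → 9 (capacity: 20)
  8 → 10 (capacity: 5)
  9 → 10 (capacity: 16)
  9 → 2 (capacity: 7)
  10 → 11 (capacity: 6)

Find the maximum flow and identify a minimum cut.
Max flow = 6, Min cut edges: (10,11)

Maximum flow: 6
Minimum cut: (10,11)
Partition: S = [0, 1, 2, 3, 4, 5, 6, 7, 8, 9, 10], T = [11]

Max-flow min-cut theorem verified: both equal 6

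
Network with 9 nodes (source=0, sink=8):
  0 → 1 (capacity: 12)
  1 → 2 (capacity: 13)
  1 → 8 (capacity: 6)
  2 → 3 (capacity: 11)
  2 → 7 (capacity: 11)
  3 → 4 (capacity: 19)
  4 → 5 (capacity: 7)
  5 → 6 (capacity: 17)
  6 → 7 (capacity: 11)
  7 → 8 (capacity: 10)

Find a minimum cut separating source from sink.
Min cut value = 12, edges: (0,1)

Min cut value: 12
Partition: S = [0], T = [1, 2, 3, 4, 5, 6, 7, 8]
Cut edges: (0,1)

By max-flow min-cut theorem, max flow = min cut = 12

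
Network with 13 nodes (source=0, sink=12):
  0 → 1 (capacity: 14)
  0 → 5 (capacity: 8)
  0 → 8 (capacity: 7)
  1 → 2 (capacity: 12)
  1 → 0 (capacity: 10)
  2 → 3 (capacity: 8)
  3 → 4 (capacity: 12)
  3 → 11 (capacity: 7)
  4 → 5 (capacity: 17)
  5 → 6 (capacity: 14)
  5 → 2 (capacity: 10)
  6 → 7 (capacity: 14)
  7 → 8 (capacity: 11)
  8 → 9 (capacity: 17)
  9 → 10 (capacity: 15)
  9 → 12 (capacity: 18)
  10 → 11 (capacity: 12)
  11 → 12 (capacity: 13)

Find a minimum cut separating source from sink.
Min cut value = 23, edges: (0,5), (0,8), (2,3)

Min cut value: 23
Partition: S = [0, 1, 2], T = [3, 4, 5, 6, 7, 8, 9, 10, 11, 12]
Cut edges: (0,5), (0,8), (2,3)

By max-flow min-cut theorem, max flow = min cut = 23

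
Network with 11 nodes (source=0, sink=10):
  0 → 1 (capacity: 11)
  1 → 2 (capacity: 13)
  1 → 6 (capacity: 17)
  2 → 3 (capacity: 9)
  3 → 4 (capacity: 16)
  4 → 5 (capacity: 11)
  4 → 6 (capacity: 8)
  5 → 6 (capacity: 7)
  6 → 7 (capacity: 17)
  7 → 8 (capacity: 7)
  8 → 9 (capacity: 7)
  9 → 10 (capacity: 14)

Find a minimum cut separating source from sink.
Min cut value = 7, edges: (8,9)

Min cut value: 7
Partition: S = [0, 1, 2, 3, 4, 5, 6, 7, 8], T = [9, 10]
Cut edges: (8,9)

By max-flow min-cut theorem, max flow = min cut = 7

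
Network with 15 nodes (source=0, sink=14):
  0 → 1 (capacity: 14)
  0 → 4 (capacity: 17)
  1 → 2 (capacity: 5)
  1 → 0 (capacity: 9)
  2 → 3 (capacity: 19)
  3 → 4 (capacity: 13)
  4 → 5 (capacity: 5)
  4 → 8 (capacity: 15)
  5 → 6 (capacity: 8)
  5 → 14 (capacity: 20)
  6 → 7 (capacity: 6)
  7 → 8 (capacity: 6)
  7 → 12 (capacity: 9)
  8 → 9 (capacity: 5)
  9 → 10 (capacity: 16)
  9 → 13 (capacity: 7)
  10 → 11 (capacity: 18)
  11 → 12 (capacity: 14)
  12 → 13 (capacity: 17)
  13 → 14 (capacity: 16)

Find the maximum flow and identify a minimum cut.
Max flow = 10, Min cut edges: (4,5), (8,9)

Maximum flow: 10
Minimum cut: (4,5), (8,9)
Partition: S = [0, 1, 2, 3, 4, 8], T = [5, 6, 7, 9, 10, 11, 12, 13, 14]

Max-flow min-cut theorem verified: both equal 10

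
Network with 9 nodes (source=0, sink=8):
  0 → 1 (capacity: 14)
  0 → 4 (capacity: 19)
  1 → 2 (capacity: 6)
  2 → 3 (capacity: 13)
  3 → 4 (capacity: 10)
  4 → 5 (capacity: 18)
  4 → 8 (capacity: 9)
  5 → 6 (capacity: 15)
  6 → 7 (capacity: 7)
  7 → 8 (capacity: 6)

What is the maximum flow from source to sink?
Maximum flow = 15

Max flow: 15

Flow assignment:
  0 → 1: 6/14
  0 → 4: 9/19
  1 → 2: 6/6
  2 → 3: 6/13
  3 → 4: 6/10
  4 → 5: 6/18
  4 → 8: 9/9
  5 → 6: 6/15
  6 → 7: 6/7
  7 → 8: 6/6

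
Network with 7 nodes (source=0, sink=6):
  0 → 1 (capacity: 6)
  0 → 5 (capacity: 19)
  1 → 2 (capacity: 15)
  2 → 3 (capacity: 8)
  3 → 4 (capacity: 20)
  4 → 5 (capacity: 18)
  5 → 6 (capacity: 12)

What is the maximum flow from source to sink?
Maximum flow = 12

Max flow: 12

Flow assignment:
  0 → 1: 6/6
  0 → 5: 6/19
  1 → 2: 6/15
  2 → 3: 6/8
  3 → 4: 6/20
  4 → 5: 6/18
  5 → 6: 12/12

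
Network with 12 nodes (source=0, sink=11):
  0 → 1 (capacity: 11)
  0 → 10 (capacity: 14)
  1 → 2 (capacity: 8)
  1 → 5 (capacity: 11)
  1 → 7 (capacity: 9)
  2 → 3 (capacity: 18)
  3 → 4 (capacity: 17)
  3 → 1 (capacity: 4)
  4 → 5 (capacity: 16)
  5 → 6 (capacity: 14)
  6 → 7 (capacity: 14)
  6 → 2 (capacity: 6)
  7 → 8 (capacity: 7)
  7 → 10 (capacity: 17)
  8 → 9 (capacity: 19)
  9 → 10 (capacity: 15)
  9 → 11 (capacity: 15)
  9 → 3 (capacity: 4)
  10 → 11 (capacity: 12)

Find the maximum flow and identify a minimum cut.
Max flow = 19, Min cut edges: (7,8), (10,11)

Maximum flow: 19
Minimum cut: (7,8), (10,11)
Partition: S = [0, 1, 2, 3, 4, 5, 6, 7, 10], T = [8, 9, 11]

Max-flow min-cut theorem verified: both equal 19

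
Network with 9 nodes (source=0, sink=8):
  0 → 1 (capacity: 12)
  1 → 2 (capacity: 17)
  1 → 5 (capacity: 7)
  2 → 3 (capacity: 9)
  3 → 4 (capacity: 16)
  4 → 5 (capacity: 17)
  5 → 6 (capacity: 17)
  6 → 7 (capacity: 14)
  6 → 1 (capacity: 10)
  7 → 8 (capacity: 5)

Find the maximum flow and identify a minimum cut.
Max flow = 5, Min cut edges: (7,8)

Maximum flow: 5
Minimum cut: (7,8)
Partition: S = [0, 1, 2, 3, 4, 5, 6, 7], T = [8]

Max-flow min-cut theorem verified: both equal 5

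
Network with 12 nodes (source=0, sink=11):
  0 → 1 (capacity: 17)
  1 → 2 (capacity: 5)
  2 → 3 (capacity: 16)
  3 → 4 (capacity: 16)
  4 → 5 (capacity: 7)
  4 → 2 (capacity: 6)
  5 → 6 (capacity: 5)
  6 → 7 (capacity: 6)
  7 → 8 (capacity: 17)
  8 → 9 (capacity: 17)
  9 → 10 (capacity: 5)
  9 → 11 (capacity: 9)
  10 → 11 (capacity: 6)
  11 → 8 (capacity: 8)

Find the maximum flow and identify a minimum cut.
Max flow = 5, Min cut edges: (5,6)

Maximum flow: 5
Minimum cut: (5,6)
Partition: S = [0, 1, 2, 3, 4, 5], T = [6, 7, 8, 9, 10, 11]

Max-flow min-cut theorem verified: both equal 5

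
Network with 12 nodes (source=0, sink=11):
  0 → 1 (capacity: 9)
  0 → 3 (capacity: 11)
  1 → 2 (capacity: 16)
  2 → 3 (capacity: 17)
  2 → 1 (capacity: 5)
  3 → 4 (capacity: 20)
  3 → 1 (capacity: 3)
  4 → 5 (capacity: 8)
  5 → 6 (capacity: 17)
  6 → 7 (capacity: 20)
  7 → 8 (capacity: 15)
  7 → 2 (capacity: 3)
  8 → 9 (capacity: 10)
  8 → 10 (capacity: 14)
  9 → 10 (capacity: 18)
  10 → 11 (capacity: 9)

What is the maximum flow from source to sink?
Maximum flow = 8

Max flow: 8

Flow assignment:
  0 → 1: 8/9
  1 → 2: 9/16
  2 → 3: 9/17
  3 → 4: 8/20
  3 → 1: 1/3
  4 → 5: 8/8
  5 → 6: 8/17
  6 → 7: 8/20
  7 → 8: 8/15
  8 → 10: 8/14
  10 → 11: 8/9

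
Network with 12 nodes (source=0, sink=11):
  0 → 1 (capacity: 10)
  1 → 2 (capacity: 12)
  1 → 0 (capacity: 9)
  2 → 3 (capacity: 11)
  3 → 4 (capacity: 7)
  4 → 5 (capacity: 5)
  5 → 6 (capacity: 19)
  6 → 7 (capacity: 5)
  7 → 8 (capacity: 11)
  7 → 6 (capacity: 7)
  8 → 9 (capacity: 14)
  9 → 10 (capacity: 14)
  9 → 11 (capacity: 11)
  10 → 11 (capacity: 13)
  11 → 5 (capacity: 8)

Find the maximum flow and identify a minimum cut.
Max flow = 5, Min cut edges: (6,7)

Maximum flow: 5
Minimum cut: (6,7)
Partition: S = [0, 1, 2, 3, 4, 5, 6], T = [7, 8, 9, 10, 11]

Max-flow min-cut theorem verified: both equal 5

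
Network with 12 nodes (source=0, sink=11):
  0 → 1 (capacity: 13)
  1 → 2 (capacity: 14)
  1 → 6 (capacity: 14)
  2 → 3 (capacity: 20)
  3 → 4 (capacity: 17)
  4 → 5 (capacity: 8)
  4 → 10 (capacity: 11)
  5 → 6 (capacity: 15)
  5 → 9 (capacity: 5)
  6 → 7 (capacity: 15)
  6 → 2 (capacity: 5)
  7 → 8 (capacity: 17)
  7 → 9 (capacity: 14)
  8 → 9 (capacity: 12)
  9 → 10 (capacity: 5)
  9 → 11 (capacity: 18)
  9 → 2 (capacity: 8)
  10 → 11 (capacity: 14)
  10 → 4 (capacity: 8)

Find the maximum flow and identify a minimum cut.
Max flow = 13, Min cut edges: (0,1)

Maximum flow: 13
Minimum cut: (0,1)
Partition: S = [0], T = [1, 2, 3, 4, 5, 6, 7, 8, 9, 10, 11]

Max-flow min-cut theorem verified: both equal 13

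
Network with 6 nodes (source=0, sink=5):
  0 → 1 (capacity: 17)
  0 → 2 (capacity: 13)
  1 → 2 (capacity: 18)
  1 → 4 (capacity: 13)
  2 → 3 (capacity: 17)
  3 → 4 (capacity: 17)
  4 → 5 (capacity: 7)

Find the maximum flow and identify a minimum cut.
Max flow = 7, Min cut edges: (4,5)

Maximum flow: 7
Minimum cut: (4,5)
Partition: S = [0, 1, 2, 3, 4], T = [5]

Max-flow min-cut theorem verified: both equal 7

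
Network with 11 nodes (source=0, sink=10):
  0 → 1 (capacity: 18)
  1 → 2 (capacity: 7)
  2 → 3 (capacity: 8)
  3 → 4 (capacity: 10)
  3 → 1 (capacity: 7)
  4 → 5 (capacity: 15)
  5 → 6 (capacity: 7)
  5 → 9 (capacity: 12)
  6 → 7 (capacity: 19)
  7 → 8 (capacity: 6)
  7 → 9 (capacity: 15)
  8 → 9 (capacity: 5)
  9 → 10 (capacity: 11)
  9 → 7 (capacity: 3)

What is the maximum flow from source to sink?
Maximum flow = 7

Max flow: 7

Flow assignment:
  0 → 1: 7/18
  1 → 2: 7/7
  2 → 3: 7/8
  3 → 4: 7/10
  4 → 5: 7/15
  5 → 9: 7/12
  9 → 10: 7/11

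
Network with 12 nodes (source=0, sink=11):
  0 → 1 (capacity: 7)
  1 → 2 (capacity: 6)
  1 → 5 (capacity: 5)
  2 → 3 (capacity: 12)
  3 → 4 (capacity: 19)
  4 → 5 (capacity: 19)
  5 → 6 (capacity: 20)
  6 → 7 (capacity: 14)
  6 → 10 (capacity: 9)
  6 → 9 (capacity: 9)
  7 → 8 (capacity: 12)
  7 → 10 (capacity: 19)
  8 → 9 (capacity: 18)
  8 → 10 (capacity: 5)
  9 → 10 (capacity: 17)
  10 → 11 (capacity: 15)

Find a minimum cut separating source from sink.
Min cut value = 7, edges: (0,1)

Min cut value: 7
Partition: S = [0], T = [1, 2, 3, 4, 5, 6, 7, 8, 9, 10, 11]
Cut edges: (0,1)

By max-flow min-cut theorem, max flow = min cut = 7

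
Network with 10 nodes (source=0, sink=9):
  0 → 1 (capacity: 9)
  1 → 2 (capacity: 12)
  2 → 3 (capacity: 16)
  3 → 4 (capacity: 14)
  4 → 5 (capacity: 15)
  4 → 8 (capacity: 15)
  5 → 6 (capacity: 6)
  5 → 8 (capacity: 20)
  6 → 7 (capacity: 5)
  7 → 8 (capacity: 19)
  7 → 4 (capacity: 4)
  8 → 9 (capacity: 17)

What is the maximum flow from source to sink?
Maximum flow = 9

Max flow: 9

Flow assignment:
  0 → 1: 9/9
  1 → 2: 9/12
  2 → 3: 9/16
  3 → 4: 9/14
  4 → 8: 9/15
  8 → 9: 9/17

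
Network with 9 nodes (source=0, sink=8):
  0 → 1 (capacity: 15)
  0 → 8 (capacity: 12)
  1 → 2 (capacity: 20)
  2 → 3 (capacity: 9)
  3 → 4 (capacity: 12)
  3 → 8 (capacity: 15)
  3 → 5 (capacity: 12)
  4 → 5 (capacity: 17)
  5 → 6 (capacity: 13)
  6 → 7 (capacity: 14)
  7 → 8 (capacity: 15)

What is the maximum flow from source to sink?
Maximum flow = 21

Max flow: 21

Flow assignment:
  0 → 1: 9/15
  0 → 8: 12/12
  1 → 2: 9/20
  2 → 3: 9/9
  3 → 8: 9/15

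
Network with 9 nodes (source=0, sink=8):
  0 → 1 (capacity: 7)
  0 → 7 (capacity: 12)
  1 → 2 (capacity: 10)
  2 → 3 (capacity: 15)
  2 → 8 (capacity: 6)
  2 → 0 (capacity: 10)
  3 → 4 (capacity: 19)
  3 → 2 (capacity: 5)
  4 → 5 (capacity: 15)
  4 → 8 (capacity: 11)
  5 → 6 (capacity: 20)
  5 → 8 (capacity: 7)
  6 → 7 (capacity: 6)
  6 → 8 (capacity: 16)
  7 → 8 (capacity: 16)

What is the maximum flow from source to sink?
Maximum flow = 19

Max flow: 19

Flow assignment:
  0 → 1: 7/7
  0 → 7: 12/12
  1 → 2: 7/10
  2 → 3: 1/15
  2 → 8: 6/6
  3 → 4: 1/19
  4 → 8: 1/11
  7 → 8: 12/16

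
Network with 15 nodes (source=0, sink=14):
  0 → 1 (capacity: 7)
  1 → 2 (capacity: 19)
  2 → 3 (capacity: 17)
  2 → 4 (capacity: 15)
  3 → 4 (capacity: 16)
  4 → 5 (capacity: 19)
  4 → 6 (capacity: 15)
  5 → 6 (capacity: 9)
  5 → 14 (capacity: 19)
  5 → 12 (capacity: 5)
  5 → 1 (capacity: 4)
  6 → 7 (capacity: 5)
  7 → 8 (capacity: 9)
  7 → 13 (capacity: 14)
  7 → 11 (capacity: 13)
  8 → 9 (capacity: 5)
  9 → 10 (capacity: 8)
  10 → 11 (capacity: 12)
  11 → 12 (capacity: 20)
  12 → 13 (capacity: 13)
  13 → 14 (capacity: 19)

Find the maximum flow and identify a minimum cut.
Max flow = 7, Min cut edges: (0,1)

Maximum flow: 7
Minimum cut: (0,1)
Partition: S = [0], T = [1, 2, 3, 4, 5, 6, 7, 8, 9, 10, 11, 12, 13, 14]

Max-flow min-cut theorem verified: both equal 7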